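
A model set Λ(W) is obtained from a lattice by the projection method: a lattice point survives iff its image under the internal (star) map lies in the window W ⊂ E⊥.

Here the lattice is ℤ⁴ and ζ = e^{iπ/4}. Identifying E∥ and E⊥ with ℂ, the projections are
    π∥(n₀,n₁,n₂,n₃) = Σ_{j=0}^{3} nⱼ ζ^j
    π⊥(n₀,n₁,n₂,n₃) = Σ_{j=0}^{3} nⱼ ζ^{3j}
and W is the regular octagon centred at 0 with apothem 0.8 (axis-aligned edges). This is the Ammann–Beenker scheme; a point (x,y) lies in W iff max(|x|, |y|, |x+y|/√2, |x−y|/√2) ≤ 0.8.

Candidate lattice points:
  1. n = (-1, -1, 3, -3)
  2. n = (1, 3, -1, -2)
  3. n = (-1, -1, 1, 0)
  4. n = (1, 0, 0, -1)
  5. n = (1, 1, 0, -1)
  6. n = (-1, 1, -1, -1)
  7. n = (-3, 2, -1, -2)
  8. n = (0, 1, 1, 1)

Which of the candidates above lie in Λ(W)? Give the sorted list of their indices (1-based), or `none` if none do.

Internal map: ζ^{3j} for j=0..3 gives (1,0), (−√2/2,√2/2), (0,−1), (√2/2,√2/2).
#1 (-1, -1, 3, -3): internal (-2.414214, -5.828427); octagon support 5.828427 vs apothem 0.8 → ∉ W
#2 (1, 3, -1, -2): internal (-2.535534, 1.707107); octagon support 3.000000 vs apothem 0.8 → ∉ W
#3 (-1, -1, 1, 0): internal (-0.292893, -1.707107); octagon support 1.707107 vs apothem 0.8 → ∉ W
#4 (1, 0, 0, -1): internal (0.292893, -0.707107); octagon support 0.707107 vs apothem 0.8 → ∈ W
#5 (1, 1, 0, -1): internal (-0.414214, 0.000000); octagon support 0.414214 vs apothem 0.8 → ∈ W
#6 (-1, 1, -1, -1): internal (-2.414214, 1.000000); octagon support 2.414214 vs apothem 0.8 → ∉ W
#7 (-3, 2, -1, -2): internal (-5.828427, 1.000000); octagon support 5.828427 vs apothem 0.8 → ∉ W
#8 (0, 1, 1, 1): internal (0.000000, 0.414214); octagon support 0.414214 vs apothem 0.8 → ∈ W

4, 5, 8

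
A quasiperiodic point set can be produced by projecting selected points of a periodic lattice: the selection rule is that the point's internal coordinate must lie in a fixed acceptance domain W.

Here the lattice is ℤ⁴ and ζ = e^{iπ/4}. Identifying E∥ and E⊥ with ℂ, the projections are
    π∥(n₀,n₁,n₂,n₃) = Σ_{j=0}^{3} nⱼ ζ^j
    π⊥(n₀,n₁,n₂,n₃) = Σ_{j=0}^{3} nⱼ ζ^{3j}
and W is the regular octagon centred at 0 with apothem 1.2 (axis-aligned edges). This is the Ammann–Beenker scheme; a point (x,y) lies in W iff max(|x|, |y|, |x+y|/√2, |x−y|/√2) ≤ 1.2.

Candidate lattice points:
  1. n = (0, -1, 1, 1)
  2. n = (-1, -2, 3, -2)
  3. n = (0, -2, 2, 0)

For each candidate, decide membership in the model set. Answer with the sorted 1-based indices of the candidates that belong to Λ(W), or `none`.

none

With ζ = e^{iπ/4} the internal vectors are ζ^0,ζ^3,ζ^6,ζ^9.
#1 (0, -1, 1, 1): internal (1.4142, -1.0000); octagon support 1.7071 vs apothem 1.2 → ∉ W
#2 (-1, -2, 3, -2): internal (-1.0000, -5.8284); octagon support 5.8284 vs apothem 1.2 → ∉ W
#3 (0, -2, 2, 0): internal (1.4142, -3.4142); octagon support 3.4142 vs apothem 1.2 → ∉ W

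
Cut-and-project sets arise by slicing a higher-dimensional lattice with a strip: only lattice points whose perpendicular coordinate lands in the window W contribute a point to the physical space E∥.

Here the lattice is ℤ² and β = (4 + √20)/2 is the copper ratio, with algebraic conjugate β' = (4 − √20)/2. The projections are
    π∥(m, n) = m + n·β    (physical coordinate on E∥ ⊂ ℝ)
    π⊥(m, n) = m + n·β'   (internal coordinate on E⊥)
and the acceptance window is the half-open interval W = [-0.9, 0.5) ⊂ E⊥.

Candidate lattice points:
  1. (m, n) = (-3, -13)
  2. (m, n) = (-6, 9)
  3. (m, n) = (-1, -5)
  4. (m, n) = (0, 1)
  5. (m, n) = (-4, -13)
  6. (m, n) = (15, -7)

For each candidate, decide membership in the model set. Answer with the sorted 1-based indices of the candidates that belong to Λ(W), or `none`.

1, 3, 4

β' = (4−√20)/2 ≈ -0.23607.
#1 (-3,-13): internal coord -3 + (-13)·β' = +0.06888; +0.06888 ∈ [-0.9, 0.5) → IN Λ
#2 (-6,9): internal coord -6 + (9)·β' = -8.12461; -8.12461 ∉ [-0.9, 0.5) → out
#3 (-1,-5): internal coord -1 + (-5)·β' = +0.18034; +0.18034 ∈ [-0.9, 0.5) → IN Λ
#4 (0,1): internal coord 0 + (1)·β' = -0.23607; -0.23607 ∈ [-0.9, 0.5) → IN Λ
#5 (-4,-13): internal coord -4 + (-13)·β' = -0.93112; -0.93112 ∉ [-0.9, 0.5) → out
#6 (15,-7): internal coord 15 + (-7)·β' = +16.65248; +16.65248 ∉ [-0.9, 0.5) → out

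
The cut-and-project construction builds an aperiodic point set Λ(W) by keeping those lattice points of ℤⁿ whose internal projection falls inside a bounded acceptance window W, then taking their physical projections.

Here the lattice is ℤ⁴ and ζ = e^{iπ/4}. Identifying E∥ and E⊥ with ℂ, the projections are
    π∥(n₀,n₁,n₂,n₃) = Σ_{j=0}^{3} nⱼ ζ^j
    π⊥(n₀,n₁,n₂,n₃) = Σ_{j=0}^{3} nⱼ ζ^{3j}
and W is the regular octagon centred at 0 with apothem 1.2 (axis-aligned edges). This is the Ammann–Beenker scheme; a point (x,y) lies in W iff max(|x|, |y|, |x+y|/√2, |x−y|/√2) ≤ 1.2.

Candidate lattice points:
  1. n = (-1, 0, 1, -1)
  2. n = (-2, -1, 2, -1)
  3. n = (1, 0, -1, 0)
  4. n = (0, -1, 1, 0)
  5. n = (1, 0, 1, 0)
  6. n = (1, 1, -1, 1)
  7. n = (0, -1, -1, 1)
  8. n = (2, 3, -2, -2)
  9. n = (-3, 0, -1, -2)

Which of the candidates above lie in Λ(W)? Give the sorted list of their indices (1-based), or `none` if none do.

π⊥(n) = n₀ + n₁ζ³ + n₂ζ⁶ + n₃ζ⁹ where ζ = e^{iπ/4}.
#1 (-1, 0, 1, -1): internal (-1.707107, -1.707107); octagon support 2.414214 vs apothem 1.2 → ∉ W
#2 (-2, -1, 2, -1): internal (-2.000000, -3.414214); octagon support 3.828427 vs apothem 1.2 → ∉ W
#3 (1, 0, -1, 0): internal (1.000000, 1.000000); octagon support 1.414214 vs apothem 1.2 → ∉ W
#4 (0, -1, 1, 0): internal (0.707107, -1.707107); octagon support 1.707107 vs apothem 1.2 → ∉ W
#5 (1, 0, 1, 0): internal (1.000000, -1.000000); octagon support 1.414214 vs apothem 1.2 → ∉ W
#6 (1, 1, -1, 1): internal (1.000000, 2.414214); octagon support 2.414214 vs apothem 1.2 → ∉ W
#7 (0, -1, -1, 1): internal (1.414214, 1.000000); octagon support 1.707107 vs apothem 1.2 → ∉ W
#8 (2, 3, -2, -2): internal (-1.535534, 2.707107); octagon support 3.000000 vs apothem 1.2 → ∉ W
#9 (-3, 0, -1, -2): internal (-4.414214, -0.414214); octagon support 4.414214 vs apothem 1.2 → ∉ W

none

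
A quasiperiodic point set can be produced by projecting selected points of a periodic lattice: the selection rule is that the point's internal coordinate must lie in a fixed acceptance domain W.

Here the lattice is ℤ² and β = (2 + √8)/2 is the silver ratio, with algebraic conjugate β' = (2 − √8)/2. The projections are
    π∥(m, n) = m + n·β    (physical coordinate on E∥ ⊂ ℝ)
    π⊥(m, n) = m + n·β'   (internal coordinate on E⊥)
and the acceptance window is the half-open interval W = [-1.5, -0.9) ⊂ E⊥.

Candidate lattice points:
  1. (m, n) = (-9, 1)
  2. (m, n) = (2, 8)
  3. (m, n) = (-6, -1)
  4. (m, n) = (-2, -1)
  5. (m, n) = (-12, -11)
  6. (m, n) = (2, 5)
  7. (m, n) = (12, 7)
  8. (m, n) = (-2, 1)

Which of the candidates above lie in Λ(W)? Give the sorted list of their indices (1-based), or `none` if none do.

2

β' = (2−√8)/2 ≈ -0.41421.
[1] lift (-9,1): star map gives -9.41421; window check -1.5 ≤ -9.41421 < -0.9 is false → out
[2] lift (2,8): star map gives -1.31371; window check -1.5 ≤ -1.31371 < -0.9 is true → IN Λ
[3] lift (-6,-1): star map gives -5.58579; window check -1.5 ≤ -5.58579 < -0.9 is false → out
[4] lift (-2,-1): star map gives -1.58579; window check -1.5 ≤ -1.58579 < -0.9 is false → out
[5] lift (-12,-11): star map gives -7.44365; window check -1.5 ≤ -7.44365 < -0.9 is false → out
[6] lift (2,5): star map gives -0.07107; window check -1.5 ≤ -0.07107 < -0.9 is false → out
[7] lift (12,7): star map gives 9.10051; window check -1.5 ≤ 9.10051 < -0.9 is false → out
[8] lift (-2,1): star map gives -2.41421; window check -1.5 ≤ -2.41421 < -0.9 is false → out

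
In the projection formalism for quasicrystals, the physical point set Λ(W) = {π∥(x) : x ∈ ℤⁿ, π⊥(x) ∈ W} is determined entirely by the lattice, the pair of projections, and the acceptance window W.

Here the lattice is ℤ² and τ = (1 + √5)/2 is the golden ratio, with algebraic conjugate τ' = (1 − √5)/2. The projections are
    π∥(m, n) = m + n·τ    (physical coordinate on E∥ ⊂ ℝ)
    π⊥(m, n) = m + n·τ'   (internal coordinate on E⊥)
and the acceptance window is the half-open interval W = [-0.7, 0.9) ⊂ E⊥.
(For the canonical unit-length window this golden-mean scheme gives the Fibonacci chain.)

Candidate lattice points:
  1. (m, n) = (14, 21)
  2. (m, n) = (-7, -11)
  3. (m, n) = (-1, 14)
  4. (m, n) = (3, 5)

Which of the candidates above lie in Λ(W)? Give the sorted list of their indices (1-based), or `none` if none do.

τ' = (1−√5)/2 ≈ -0.618034.
candidate 1: (m,n)=(14,21) → π∥ = 14+21·τ ≈ 47.978714, π⊥ = 14+21·τ' ≈ 1.021286 ∉ [-0.7, 0.9) ⇒ out
candidate 2: (m,n)=(-7,-11) → π∥ = -7-11·τ ≈ -24.798374, π⊥ = -7-11·τ' ≈ -0.201626 ∈ [-0.7, 0.9) ⇒ IN Λ
candidate 3: (m,n)=(-1,14) → π∥ = -1+14·τ ≈ 21.652476, π⊥ = -1+14·τ' ≈ -9.652476 ∉ [-0.7, 0.9) ⇒ out
candidate 4: (m,n)=(3,5) → π∥ = 3+5·τ ≈ 11.090170, π⊥ = 3+5·τ' ≈ -0.090170 ∈ [-0.7, 0.9) ⇒ IN Λ

2, 4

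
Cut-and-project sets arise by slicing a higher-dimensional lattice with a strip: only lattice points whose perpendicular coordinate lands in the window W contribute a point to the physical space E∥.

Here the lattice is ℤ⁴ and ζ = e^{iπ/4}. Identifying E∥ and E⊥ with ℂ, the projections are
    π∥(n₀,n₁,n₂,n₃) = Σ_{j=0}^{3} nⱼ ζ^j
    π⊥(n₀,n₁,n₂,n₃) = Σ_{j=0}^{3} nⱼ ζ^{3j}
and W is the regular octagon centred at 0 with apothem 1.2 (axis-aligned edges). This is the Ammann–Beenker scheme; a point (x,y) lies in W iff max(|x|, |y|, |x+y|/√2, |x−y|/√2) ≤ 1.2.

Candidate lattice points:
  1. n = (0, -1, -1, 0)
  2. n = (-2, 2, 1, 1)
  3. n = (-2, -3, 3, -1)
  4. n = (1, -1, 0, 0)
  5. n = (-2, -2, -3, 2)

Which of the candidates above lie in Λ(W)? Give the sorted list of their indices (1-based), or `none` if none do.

1

With ζ = e^{iπ/4} the internal vectors are ζ^0,ζ^3,ζ^6,ζ^9.
candidate 1: n = (0, -1, -1, 0) → π⊥ ≈ (+0.70711, +0.29289); max(|x|,|y|,|x±y|/√2) = 0.70711 ≤ 1.2 ⇒ ∈ W
candidate 2: n = (-2, 2, 1, 1) → π⊥ ≈ (-2.70711, +1.12132); max(|x|,|y|,|x±y|/√2) = 2.70711 > 1.2 ⇒ ∉ W
candidate 3: n = (-2, -3, 3, -1) → π⊥ ≈ (-0.58579, -5.82843); max(|x|,|y|,|x±y|/√2) = 5.82843 > 1.2 ⇒ ∉ W
candidate 4: n = (1, -1, 0, 0) → π⊥ ≈ (+1.70711, -0.70711); max(|x|,|y|,|x±y|/√2) = 1.70711 > 1.2 ⇒ ∉ W
candidate 5: n = (-2, -2, -3, 2) → π⊥ ≈ (+0.82843, +3.00000); max(|x|,|y|,|x±y|/√2) = 3.00000 > 1.2 ⇒ ∉ W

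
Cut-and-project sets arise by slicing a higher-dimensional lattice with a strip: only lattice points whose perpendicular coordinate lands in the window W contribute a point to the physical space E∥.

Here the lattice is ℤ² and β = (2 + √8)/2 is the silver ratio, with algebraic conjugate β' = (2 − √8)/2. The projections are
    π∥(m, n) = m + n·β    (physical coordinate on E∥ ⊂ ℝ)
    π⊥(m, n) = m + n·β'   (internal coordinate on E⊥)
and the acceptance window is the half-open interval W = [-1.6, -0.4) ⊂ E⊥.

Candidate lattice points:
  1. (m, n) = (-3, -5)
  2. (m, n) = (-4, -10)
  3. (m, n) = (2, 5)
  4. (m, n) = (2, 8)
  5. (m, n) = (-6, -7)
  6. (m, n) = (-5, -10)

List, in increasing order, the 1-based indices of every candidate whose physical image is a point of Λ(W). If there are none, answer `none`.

β' = (2−√8)/2 ≈ -0.414214.
[1] lift (-3,-5): star map gives -0.928932; window check -1.6 ≤ -0.928932 < -0.4 is true → IN Λ
[2] lift (-4,-10): star map gives 0.142136; window check -1.6 ≤ 0.142136 < -0.4 is false → out
[3] lift (2,5): star map gives -0.071068; window check -1.6 ≤ -0.071068 < -0.4 is false → out
[4] lift (2,8): star map gives -1.313708; window check -1.6 ≤ -1.313708 < -0.4 is true → IN Λ
[5] lift (-6,-7): star map gives -3.100505; window check -1.6 ≤ -3.100505 < -0.4 is false → out
[6] lift (-5,-10): star map gives -0.857864; window check -1.6 ≤ -0.857864 < -0.4 is true → IN Λ

1, 4, 6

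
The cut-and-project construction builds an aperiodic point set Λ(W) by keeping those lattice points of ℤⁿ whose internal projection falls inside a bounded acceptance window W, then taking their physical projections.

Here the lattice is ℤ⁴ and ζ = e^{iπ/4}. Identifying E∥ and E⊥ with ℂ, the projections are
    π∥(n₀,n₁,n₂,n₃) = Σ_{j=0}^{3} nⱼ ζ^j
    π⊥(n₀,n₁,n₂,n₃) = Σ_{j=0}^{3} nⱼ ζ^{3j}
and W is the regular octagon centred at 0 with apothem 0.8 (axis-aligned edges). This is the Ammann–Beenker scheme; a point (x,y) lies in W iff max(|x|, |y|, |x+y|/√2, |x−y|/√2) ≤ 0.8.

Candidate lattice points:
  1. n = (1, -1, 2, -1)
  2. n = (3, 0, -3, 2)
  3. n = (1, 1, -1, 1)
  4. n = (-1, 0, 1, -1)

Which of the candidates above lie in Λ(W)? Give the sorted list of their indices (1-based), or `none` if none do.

none

With ζ = e^{iπ/4} the internal vectors are ζ^0,ζ^3,ζ^6,ζ^9.
#1 (1, -1, 2, -1): internal (1.0000, -3.4142); octagon support 3.4142 vs apothem 0.8 → ∉ W
#2 (3, 0, -3, 2): internal (4.4142, 4.4142); octagon support 6.2426 vs apothem 0.8 → ∉ W
#3 (1, 1, -1, 1): internal (1.0000, 2.4142); octagon support 2.4142 vs apothem 0.8 → ∉ W
#4 (-1, 0, 1, -1): internal (-1.7071, -1.7071); octagon support 2.4142 vs apothem 0.8 → ∉ W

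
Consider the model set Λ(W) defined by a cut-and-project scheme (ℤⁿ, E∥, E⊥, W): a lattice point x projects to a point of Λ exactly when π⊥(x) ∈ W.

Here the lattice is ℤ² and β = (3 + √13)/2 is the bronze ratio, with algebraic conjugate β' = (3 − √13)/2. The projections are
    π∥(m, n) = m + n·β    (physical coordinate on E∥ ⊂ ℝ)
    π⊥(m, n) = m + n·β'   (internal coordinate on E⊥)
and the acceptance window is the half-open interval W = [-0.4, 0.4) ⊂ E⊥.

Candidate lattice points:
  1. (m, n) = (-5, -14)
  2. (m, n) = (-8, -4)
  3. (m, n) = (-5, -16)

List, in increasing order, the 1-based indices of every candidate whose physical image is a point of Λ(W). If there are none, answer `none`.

3

β' = (3−√13)/2 ≈ -0.3028.
#1 (-5,-14): internal coord -5 + (-14)·β' = -0.7611; -0.7611 ∉ [-0.4, 0.4) → out
#2 (-8,-4): internal coord -8 + (-4)·β' = -6.7889; -6.7889 ∉ [-0.4, 0.4) → out
#3 (-5,-16): internal coord -5 + (-16)·β' = -0.1556; -0.1556 ∈ [-0.4, 0.4) → IN Λ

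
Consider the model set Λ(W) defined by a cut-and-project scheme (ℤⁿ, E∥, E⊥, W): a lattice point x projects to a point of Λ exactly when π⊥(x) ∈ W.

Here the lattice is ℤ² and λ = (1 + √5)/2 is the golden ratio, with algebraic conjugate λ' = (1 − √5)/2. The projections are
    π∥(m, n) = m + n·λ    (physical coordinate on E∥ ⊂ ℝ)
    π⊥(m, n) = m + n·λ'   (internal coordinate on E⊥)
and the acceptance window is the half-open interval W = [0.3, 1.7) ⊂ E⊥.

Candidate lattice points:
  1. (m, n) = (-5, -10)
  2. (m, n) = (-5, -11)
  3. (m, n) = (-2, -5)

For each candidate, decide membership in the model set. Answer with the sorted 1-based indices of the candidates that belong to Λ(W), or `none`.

Compute λ' = (1−√5)/2 = -0.61803, so π⊥(m,n) = m -0.61803·n.
[1] lift (-5,-10): star map gives 1.18034; window check 0.3 ≤ 1.18034 < 1.7 is true → IN Λ
[2] lift (-5,-11): star map gives 1.79837; window check 0.3 ≤ 1.79837 < 1.7 is false → out
[3] lift (-2,-5): star map gives 1.09017; window check 0.3 ≤ 1.09017 < 1.7 is true → IN Λ

1, 3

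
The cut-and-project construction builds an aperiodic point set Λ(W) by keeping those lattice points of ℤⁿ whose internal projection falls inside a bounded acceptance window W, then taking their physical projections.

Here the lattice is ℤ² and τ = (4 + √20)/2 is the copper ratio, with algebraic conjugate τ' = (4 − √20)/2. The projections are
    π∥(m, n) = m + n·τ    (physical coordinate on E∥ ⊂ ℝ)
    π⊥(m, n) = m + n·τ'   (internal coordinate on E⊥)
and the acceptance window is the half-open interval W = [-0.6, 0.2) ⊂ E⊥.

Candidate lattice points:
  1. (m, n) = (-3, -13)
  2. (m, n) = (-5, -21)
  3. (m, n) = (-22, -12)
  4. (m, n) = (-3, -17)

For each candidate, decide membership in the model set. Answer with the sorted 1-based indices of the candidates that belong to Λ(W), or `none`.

1, 2

τ' = (4−√20)/2 ≈ -0.23607.
#1 (-3,-13): internal coord -3 + (-13)·τ' = +0.06888; +0.06888 ∈ [-0.6, 0.2) → IN Λ
#2 (-5,-21): internal coord -5 + (-21)·τ' = -0.04257; -0.04257 ∈ [-0.6, 0.2) → IN Λ
#3 (-22,-12): internal coord -22 + (-12)·τ' = -19.16718; -19.16718 ∉ [-0.6, 0.2) → out
#4 (-3,-17): internal coord -3 + (-17)·τ' = +1.01316; +1.01316 ∉ [-0.6, 0.2) → out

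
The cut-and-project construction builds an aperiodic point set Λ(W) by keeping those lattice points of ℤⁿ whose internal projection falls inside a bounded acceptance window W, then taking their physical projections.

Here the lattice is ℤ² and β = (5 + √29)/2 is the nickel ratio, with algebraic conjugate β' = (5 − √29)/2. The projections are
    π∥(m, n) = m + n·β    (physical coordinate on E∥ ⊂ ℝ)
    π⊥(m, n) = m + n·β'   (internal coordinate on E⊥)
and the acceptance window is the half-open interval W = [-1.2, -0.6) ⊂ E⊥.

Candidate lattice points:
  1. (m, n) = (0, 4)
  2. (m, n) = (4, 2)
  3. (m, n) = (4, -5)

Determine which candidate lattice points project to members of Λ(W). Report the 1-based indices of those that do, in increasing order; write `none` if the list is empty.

1

Numerically β ≈ 5.192582 and β' = −1/β ≈ -0.192582.
[1] lift (0,4): star map gives -0.770330; window check -1.2 ≤ -0.770330 < -0.6 is true → IN Λ
[2] lift (4,2): star map gives 3.614835; window check -1.2 ≤ 3.614835 < -0.6 is false → out
[3] lift (4,-5): star map gives 4.962912; window check -1.2 ≤ 4.962912 < -0.6 is false → out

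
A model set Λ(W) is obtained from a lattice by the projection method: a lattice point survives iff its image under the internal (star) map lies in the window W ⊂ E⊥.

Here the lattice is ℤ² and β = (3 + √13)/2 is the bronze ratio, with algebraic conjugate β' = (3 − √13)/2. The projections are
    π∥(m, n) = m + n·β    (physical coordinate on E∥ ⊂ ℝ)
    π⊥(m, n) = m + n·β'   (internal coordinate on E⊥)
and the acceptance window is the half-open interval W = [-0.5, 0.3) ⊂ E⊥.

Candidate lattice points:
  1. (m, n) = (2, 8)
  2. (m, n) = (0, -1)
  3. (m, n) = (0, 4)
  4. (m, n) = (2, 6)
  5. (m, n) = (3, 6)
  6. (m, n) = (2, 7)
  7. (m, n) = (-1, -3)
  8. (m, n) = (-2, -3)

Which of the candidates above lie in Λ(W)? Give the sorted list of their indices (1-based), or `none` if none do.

1, 4, 6, 7

β' = (3−√13)/2 ≈ -0.302776.
candidate 1: (m,n)=(2,8) → π∥ = 2+8·β ≈ 28.422205, π⊥ = 2+8·β' ≈ -0.422205 ∈ [-0.5, 0.3) ⇒ IN Λ
candidate 2: (m,n)=(0,-1) → π∥ = 0-1·β ≈ -3.302776, π⊥ = 0-1·β' ≈ 0.302776 ∉ [-0.5, 0.3) ⇒ out
candidate 3: (m,n)=(0,4) → π∥ = 0+4·β ≈ 13.211103, π⊥ = 0+4·β' ≈ -1.211103 ∉ [-0.5, 0.3) ⇒ out
candidate 4: (m,n)=(2,6) → π∥ = 2+6·β ≈ 21.816654, π⊥ = 2+6·β' ≈ 0.183346 ∈ [-0.5, 0.3) ⇒ IN Λ
candidate 5: (m,n)=(3,6) → π∥ = 3+6·β ≈ 22.816654, π⊥ = 3+6·β' ≈ 1.183346 ∉ [-0.5, 0.3) ⇒ out
candidate 6: (m,n)=(2,7) → π∥ = 2+7·β ≈ 25.119429, π⊥ = 2+7·β' ≈ -0.119429 ∈ [-0.5, 0.3) ⇒ IN Λ
candidate 7: (m,n)=(-1,-3) → π∥ = -1-3·β ≈ -10.908327, π⊥ = -1-3·β' ≈ -0.091673 ∈ [-0.5, 0.3) ⇒ IN Λ
candidate 8: (m,n)=(-2,-3) → π∥ = -2-3·β ≈ -11.908327, π⊥ = -2-3·β' ≈ -1.091673 ∉ [-0.5, 0.3) ⇒ out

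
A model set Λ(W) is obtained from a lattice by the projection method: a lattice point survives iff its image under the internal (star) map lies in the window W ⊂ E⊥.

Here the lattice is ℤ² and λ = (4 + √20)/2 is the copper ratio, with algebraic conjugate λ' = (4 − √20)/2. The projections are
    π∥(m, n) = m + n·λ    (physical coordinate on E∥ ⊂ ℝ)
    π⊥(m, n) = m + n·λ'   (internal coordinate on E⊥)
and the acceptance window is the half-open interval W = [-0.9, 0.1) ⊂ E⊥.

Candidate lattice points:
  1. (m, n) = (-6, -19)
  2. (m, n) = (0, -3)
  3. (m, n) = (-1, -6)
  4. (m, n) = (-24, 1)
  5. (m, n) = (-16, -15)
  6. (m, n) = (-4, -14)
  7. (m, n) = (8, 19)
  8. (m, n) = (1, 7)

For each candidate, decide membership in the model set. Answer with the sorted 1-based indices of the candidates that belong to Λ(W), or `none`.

Numerically λ ≈ 4.23607 and λ' = −1/λ ≈ -0.23607.
candidate 1: (m,n)=(-6,-19) → π∥ = -6-19·λ ≈ -86.48529, π⊥ = -6-19·λ' ≈ -1.51471 ∉ [-0.9, 0.1) ⇒ out
candidate 2: (m,n)=(0,-3) → π∥ = 0-3·λ ≈ -12.70820, π⊥ = 0-3·λ' ≈ 0.70820 ∉ [-0.9, 0.1) ⇒ out
candidate 3: (m,n)=(-1,-6) → π∥ = -1-6·λ ≈ -26.41641, π⊥ = -1-6·λ' ≈ 0.41641 ∉ [-0.9, 0.1) ⇒ out
candidate 4: (m,n)=(-24,1) → π∥ = -24+1·λ ≈ -19.76393, π⊥ = -24+1·λ' ≈ -24.23607 ∉ [-0.9, 0.1) ⇒ out
candidate 5: (m,n)=(-16,-15) → π∥ = -16-15·λ ≈ -79.54102, π⊥ = -16-15·λ' ≈ -12.45898 ∉ [-0.9, 0.1) ⇒ out
candidate 6: (m,n)=(-4,-14) → π∥ = -4-14·λ ≈ -63.30495, π⊥ = -4-14·λ' ≈ -0.69505 ∈ [-0.9, 0.1) ⇒ IN Λ
candidate 7: (m,n)=(8,19) → π∥ = 8+19·λ ≈ 88.48529, π⊥ = 8+19·λ' ≈ 3.51471 ∉ [-0.9, 0.1) ⇒ out
candidate 8: (m,n)=(1,7) → π∥ = 1+7·λ ≈ 30.65248, π⊥ = 1+7·λ' ≈ -0.65248 ∈ [-0.9, 0.1) ⇒ IN Λ

6, 8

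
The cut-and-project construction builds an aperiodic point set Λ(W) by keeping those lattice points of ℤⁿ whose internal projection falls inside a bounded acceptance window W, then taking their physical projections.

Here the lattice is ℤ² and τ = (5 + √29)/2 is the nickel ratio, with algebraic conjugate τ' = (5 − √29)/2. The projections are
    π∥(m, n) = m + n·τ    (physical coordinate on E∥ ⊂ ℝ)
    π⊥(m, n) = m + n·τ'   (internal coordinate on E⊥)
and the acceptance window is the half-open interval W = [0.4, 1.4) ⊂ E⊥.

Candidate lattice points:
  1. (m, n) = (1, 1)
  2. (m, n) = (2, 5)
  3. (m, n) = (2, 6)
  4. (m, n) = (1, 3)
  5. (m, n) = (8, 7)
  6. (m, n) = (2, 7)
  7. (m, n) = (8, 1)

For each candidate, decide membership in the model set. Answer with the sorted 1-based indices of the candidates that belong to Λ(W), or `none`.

1, 2, 3, 4, 6

τ' = (5−√29)/2 ≈ -0.19258.
[1] lift (1,1): star map gives 0.80742; window check 0.4 ≤ 0.80742 < 1.4 is true → IN Λ
[2] lift (2,5): star map gives 1.03709; window check 0.4 ≤ 1.03709 < 1.4 is true → IN Λ
[3] lift (2,6): star map gives 0.84451; window check 0.4 ≤ 0.84451 < 1.4 is true → IN Λ
[4] lift (1,3): star map gives 0.42225; window check 0.4 ≤ 0.42225 < 1.4 is true → IN Λ
[5] lift (8,7): star map gives 6.65192; window check 0.4 ≤ 6.65192 < 1.4 is false → out
[6] lift (2,7): star map gives 0.65192; window check 0.4 ≤ 0.65192 < 1.4 is true → IN Λ
[7] lift (8,1): star map gives 7.80742; window check 0.4 ≤ 7.80742 < 1.4 is false → out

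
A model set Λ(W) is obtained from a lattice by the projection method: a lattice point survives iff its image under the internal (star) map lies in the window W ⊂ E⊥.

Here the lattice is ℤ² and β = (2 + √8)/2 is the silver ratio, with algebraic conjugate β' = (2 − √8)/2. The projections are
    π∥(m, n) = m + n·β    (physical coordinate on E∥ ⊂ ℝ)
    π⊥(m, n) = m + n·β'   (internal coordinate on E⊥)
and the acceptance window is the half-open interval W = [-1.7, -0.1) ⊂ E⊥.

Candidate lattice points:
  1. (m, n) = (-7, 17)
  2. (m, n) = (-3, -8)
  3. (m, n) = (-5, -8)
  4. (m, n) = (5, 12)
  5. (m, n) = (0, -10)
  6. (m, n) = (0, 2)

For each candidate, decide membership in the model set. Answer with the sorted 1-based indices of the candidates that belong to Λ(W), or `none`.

β' = (2−√8)/2 ≈ -0.4142.
#1 (-7,17): internal coord -7 + (17)·β' = -14.0416; -14.0416 ∉ [-1.7, -0.1) → out
#2 (-3,-8): internal coord -3 + (-8)·β' = +0.3137; +0.3137 ∉ [-1.7, -0.1) → out
#3 (-5,-8): internal coord -5 + (-8)·β' = -1.6863; -1.6863 ∈ [-1.7, -0.1) → IN Λ
#4 (5,12): internal coord 5 + (12)·β' = +0.0294; +0.0294 ∉ [-1.7, -0.1) → out
#5 (0,-10): internal coord 0 + (-10)·β' = +4.1421; +4.1421 ∉ [-1.7, -0.1) → out
#6 (0,2): internal coord 0 + (2)·β' = -0.8284; -0.8284 ∈ [-1.7, -0.1) → IN Λ

3, 6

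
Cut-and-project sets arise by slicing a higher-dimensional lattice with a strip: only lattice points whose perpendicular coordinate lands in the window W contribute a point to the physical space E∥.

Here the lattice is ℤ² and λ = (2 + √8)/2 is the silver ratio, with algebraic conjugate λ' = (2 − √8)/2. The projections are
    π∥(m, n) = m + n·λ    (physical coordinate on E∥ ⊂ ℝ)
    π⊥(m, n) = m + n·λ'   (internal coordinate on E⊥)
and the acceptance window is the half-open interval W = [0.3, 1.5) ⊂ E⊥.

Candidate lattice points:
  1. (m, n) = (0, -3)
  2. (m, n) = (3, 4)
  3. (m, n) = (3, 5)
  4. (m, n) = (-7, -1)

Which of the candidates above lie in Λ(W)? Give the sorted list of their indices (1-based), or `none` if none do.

λ' = (2−√8)/2 ≈ -0.41421.
[1] lift (0,-3): star map gives 1.24264; window check 0.3 ≤ 1.24264 < 1.5 is true → IN Λ
[2] lift (3,4): star map gives 1.34315; window check 0.3 ≤ 1.34315 < 1.5 is true → IN Λ
[3] lift (3,5): star map gives 0.92893; window check 0.3 ≤ 0.92893 < 1.5 is true → IN Λ
[4] lift (-7,-1): star map gives -6.58579; window check 0.3 ≤ -6.58579 < 1.5 is false → out

1, 2, 3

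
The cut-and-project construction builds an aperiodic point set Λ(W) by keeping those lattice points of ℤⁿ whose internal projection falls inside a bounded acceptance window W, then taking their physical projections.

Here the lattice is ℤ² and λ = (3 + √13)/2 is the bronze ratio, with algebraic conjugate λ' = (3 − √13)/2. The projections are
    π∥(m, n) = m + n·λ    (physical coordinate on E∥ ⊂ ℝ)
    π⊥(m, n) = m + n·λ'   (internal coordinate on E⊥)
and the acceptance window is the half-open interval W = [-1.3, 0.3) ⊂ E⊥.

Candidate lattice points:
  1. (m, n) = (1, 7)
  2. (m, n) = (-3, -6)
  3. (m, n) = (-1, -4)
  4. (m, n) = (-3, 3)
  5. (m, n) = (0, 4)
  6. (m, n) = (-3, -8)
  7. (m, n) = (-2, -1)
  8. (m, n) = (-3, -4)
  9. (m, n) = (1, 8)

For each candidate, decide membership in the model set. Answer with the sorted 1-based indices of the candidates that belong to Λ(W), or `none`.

Compute λ' = (3−√13)/2 = -0.30278, so π⊥(m,n) = m -0.30278·n.
[1] lift (1,7): star map gives -1.11943; window check -1.3 ≤ -1.11943 < 0.3 is true → IN Λ
[2] lift (-3,-6): star map gives -1.18335; window check -1.3 ≤ -1.18335 < 0.3 is true → IN Λ
[3] lift (-1,-4): star map gives 0.21110; window check -1.3 ≤ 0.21110 < 0.3 is true → IN Λ
[4] lift (-3,3): star map gives -3.90833; window check -1.3 ≤ -3.90833 < 0.3 is false → out
[5] lift (0,4): star map gives -1.21110; window check -1.3 ≤ -1.21110 < 0.3 is true → IN Λ
[6] lift (-3,-8): star map gives -0.57779; window check -1.3 ≤ -0.57779 < 0.3 is true → IN Λ
[7] lift (-2,-1): star map gives -1.69722; window check -1.3 ≤ -1.69722 < 0.3 is false → out
[8] lift (-3,-4): star map gives -1.78890; window check -1.3 ≤ -1.78890 < 0.3 is false → out
[9] lift (1,8): star map gives -1.42221; window check -1.3 ≤ -1.42221 < 0.3 is false → out

1, 2, 3, 5, 6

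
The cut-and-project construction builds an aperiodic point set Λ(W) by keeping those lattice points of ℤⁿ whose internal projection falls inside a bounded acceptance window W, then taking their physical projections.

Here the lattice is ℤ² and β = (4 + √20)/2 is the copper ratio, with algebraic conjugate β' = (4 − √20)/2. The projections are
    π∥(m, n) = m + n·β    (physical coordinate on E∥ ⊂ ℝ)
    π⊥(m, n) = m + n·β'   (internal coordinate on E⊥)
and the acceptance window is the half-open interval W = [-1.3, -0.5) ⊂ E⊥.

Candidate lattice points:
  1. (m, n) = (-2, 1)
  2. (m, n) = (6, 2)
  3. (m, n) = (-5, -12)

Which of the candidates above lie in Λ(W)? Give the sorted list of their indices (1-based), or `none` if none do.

none

Numerically β ≈ 4.2361 and β' = −1/β ≈ -0.2361.
#1 (-2,1): internal coord -2 + (1)·β' = -2.2361; -2.2361 ∉ [-1.3, -0.5) → out
#2 (6,2): internal coord 6 + (2)·β' = +5.5279; +5.5279 ∉ [-1.3, -0.5) → out
#3 (-5,-12): internal coord -5 + (-12)·β' = -2.1672; -2.1672 ∉ [-1.3, -0.5) → out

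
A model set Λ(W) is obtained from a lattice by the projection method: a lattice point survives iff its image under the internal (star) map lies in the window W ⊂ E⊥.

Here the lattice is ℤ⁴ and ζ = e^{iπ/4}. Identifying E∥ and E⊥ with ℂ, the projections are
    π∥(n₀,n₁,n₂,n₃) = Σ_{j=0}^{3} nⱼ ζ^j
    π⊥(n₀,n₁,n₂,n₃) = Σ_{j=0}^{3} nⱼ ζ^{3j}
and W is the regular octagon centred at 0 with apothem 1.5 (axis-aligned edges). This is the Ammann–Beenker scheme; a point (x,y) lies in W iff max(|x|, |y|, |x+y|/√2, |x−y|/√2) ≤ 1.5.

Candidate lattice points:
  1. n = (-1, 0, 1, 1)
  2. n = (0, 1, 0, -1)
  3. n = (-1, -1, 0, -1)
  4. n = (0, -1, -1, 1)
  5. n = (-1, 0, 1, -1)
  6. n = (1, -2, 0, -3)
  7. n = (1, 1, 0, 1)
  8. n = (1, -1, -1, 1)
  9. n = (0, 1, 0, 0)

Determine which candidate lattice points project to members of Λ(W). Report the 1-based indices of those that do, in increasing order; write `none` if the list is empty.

π⊥(n) = n₀ + n₁ζ³ + n₂ζ⁶ + n₃ζ⁹ where ζ = e^{iπ/4}.
candidate 1: n = (-1, 0, 1, 1) → π⊥ ≈ (-0.2929, -0.2929); max(|x|,|y|,|x±y|/√2) = 0.4142 ≤ 1.5 ⇒ ∈ W
candidate 2: n = (0, 1, 0, -1) → π⊥ ≈ (-1.4142, +0.0000); max(|x|,|y|,|x±y|/√2) = 1.4142 ≤ 1.5 ⇒ ∈ W
candidate 3: n = (-1, -1, 0, -1) → π⊥ ≈ (-1.0000, -1.4142); max(|x|,|y|,|x±y|/√2) = 1.7071 > 1.5 ⇒ ∉ W
candidate 4: n = (0, -1, -1, 1) → π⊥ ≈ (+1.4142, +1.0000); max(|x|,|y|,|x±y|/√2) = 1.7071 > 1.5 ⇒ ∉ W
candidate 5: n = (-1, 0, 1, -1) → π⊥ ≈ (-1.7071, -1.7071); max(|x|,|y|,|x±y|/√2) = 2.4142 > 1.5 ⇒ ∉ W
candidate 6: n = (1, -2, 0, -3) → π⊥ ≈ (+0.2929, -3.5355); max(|x|,|y|,|x±y|/√2) = 3.5355 > 1.5 ⇒ ∉ W
candidate 7: n = (1, 1, 0, 1) → π⊥ ≈ (+1.0000, +1.4142); max(|x|,|y|,|x±y|/√2) = 1.7071 > 1.5 ⇒ ∉ W
candidate 8: n = (1, -1, -1, 1) → π⊥ ≈ (+2.4142, +1.0000); max(|x|,|y|,|x±y|/√2) = 2.4142 > 1.5 ⇒ ∉ W
candidate 9: n = (0, 1, 0, 0) → π⊥ ≈ (-0.7071, +0.7071); max(|x|,|y|,|x±y|/√2) = 1.0000 ≤ 1.5 ⇒ ∈ W

1, 2, 9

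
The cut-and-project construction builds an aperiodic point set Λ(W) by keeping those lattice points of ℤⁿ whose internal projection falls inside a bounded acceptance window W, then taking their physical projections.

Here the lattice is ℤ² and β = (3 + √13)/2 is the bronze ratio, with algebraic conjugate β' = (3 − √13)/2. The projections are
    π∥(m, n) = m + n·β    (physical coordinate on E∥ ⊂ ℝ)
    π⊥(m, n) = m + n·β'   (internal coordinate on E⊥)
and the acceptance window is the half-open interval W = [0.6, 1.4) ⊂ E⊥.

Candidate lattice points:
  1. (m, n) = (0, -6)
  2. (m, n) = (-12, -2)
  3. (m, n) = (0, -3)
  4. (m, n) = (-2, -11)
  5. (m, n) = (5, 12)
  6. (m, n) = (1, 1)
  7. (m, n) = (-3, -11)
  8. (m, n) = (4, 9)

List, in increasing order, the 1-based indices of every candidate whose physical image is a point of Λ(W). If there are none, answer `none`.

3, 4, 5, 6, 8

Numerically β ≈ 3.302776 and β' = −1/β ≈ -0.302776.
#1 (0,-6): internal coord 0 + (-6)·β' = +1.816654; +1.816654 ∉ [0.6, 1.4) → out
#2 (-12,-2): internal coord -12 + (-2)·β' = -11.394449; -11.394449 ∉ [0.6, 1.4) → out
#3 (0,-3): internal coord 0 + (-3)·β' = +0.908327; +0.908327 ∈ [0.6, 1.4) → IN Λ
#4 (-2,-11): internal coord -2 + (-11)·β' = +1.330532; +1.330532 ∈ [0.6, 1.4) → IN Λ
#5 (5,12): internal coord 5 + (12)·β' = +1.366692; +1.366692 ∈ [0.6, 1.4) → IN Λ
#6 (1,1): internal coord 1 + (1)·β' = +0.697224; +0.697224 ∈ [0.6, 1.4) → IN Λ
#7 (-3,-11): internal coord -3 + (-11)·β' = +0.330532; +0.330532 ∉ [0.6, 1.4) → out
#8 (4,9): internal coord 4 + (9)·β' = +1.275019; +1.275019 ∈ [0.6, 1.4) → IN Λ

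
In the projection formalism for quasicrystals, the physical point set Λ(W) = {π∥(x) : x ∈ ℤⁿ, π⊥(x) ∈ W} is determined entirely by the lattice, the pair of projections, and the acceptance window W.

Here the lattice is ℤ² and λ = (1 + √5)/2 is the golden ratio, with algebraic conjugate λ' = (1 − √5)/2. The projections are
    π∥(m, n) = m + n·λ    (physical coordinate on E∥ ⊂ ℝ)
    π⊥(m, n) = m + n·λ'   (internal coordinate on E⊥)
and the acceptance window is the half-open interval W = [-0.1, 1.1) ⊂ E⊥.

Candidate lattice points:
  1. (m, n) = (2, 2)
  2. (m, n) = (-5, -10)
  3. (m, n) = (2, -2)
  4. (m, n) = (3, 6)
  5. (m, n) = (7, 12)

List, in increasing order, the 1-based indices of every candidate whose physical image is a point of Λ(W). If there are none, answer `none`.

1

Numerically λ ≈ 1.61803 and λ' = −1/λ ≈ -0.61803.
#1 (2,2): internal coord 2 + (2)·λ' = +0.76393; +0.76393 ∈ [-0.1, 1.1) → IN Λ
#2 (-5,-10): internal coord -5 + (-10)·λ' = +1.18034; +1.18034 ∉ [-0.1, 1.1) → out
#3 (2,-2): internal coord 2 + (-2)·λ' = +3.23607; +3.23607 ∉ [-0.1, 1.1) → out
#4 (3,6): internal coord 3 + (6)·λ' = -0.70820; -0.70820 ∉ [-0.1, 1.1) → out
#5 (7,12): internal coord 7 + (12)·λ' = -0.41641; -0.41641 ∉ [-0.1, 1.1) → out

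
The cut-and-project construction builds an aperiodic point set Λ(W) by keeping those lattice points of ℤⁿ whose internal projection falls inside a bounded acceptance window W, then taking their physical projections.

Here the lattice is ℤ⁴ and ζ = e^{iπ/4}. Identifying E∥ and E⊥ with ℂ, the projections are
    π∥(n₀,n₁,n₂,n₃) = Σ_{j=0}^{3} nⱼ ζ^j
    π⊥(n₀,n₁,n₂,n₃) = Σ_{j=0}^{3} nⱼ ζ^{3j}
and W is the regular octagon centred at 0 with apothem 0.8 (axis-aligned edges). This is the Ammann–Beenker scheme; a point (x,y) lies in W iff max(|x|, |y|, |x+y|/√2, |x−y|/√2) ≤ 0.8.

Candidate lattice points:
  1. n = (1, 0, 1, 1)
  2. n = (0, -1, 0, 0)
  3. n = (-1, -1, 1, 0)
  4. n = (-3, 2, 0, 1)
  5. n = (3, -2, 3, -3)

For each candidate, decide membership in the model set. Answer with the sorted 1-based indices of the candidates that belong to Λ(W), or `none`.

Internal map: ζ^{3j} for j=0..3 gives (1,0), (−√2/2,√2/2), (0,−1), (√2/2,√2/2).
#1 (1, 0, 1, 1): internal (1.70711, -0.29289); octagon support 1.70711 vs apothem 0.8 → ∉ W
#2 (0, -1, 0, 0): internal (0.70711, -0.70711); octagon support 1.00000 vs apothem 0.8 → ∉ W
#3 (-1, -1, 1, 0): internal (-0.29289, -1.70711); octagon support 1.70711 vs apothem 0.8 → ∉ W
#4 (-3, 2, 0, 1): internal (-3.70711, 2.12132); octagon support 4.12132 vs apothem 0.8 → ∉ W
#5 (3, -2, 3, -3): internal (2.29289, -6.53553); octagon support 6.53553 vs apothem 0.8 → ∉ W

none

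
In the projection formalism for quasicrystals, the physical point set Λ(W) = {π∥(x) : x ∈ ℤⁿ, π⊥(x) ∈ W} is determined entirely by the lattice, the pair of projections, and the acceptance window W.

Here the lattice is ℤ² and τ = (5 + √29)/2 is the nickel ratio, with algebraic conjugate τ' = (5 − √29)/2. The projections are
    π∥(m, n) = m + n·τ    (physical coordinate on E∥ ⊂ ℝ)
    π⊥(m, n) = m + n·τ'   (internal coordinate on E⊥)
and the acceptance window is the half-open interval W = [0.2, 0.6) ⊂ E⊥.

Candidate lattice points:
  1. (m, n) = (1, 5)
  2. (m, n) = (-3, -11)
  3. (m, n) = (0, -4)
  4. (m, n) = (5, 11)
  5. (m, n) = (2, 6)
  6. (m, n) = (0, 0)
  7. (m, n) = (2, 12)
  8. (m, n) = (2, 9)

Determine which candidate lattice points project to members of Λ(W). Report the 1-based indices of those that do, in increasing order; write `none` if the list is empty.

8

Numerically τ ≈ 5.192582 and τ' = −1/τ ≈ -0.192582.
#1 (1,5): internal coord 1 + (5)·τ' = +0.037088; +0.037088 ∉ [0.2, 0.6) → out
#2 (-3,-11): internal coord -3 + (-11)·τ' = -0.881594; -0.881594 ∉ [0.2, 0.6) → out
#3 (0,-4): internal coord 0 + (-4)·τ' = +0.770330; +0.770330 ∉ [0.2, 0.6) → out
#4 (5,11): internal coord 5 + (11)·τ' = +2.881594; +2.881594 ∉ [0.2, 0.6) → out
#5 (2,6): internal coord 2 + (6)·τ' = +0.844506; +0.844506 ∉ [0.2, 0.6) → out
#6 (0,0): internal coord 0 + (0)·τ' = +0.000000; +0.000000 ∉ [0.2, 0.6) → out
#7 (2,12): internal coord 2 + (12)·τ' = -0.310989; -0.310989 ∉ [0.2, 0.6) → out
#8 (2,9): internal coord 2 + (9)·τ' = +0.266758; +0.266758 ∈ [0.2, 0.6) → IN Λ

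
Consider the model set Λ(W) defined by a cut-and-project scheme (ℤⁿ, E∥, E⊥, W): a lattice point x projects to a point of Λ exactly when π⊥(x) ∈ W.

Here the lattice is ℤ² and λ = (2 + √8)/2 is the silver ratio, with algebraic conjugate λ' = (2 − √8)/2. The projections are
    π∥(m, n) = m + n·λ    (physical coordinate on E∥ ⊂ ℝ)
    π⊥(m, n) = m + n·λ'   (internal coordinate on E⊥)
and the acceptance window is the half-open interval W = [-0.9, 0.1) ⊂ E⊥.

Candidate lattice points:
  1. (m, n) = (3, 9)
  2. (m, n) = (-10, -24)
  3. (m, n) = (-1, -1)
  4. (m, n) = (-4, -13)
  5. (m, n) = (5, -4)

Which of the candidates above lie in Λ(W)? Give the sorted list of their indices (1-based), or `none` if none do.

Numerically λ ≈ 2.41421 and λ' = −1/λ ≈ -0.41421.
#1 (3,9): internal coord 3 + (9)·λ' = -0.72792; -0.72792 ∈ [-0.9, 0.1) → IN Λ
#2 (-10,-24): internal coord -10 + (-24)·λ' = -0.05887; -0.05887 ∈ [-0.9, 0.1) → IN Λ
#3 (-1,-1): internal coord -1 + (-1)·λ' = -0.58579; -0.58579 ∈ [-0.9, 0.1) → IN Λ
#4 (-4,-13): internal coord -4 + (-13)·λ' = +1.38478; +1.38478 ∉ [-0.9, 0.1) → out
#5 (5,-4): internal coord 5 + (-4)·λ' = +6.65685; +6.65685 ∉ [-0.9, 0.1) → out

1, 2, 3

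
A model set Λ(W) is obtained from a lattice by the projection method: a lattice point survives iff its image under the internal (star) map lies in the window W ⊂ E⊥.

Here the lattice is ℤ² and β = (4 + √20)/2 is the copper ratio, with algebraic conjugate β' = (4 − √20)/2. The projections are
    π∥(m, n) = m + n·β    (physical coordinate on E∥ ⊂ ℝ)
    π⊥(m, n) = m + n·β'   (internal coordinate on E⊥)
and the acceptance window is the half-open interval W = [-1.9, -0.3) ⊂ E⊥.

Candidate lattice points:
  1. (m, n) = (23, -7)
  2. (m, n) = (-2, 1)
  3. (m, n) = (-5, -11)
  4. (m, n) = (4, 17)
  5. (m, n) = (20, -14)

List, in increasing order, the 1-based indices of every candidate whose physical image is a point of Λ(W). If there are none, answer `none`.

β' = (4−√20)/2 ≈ -0.236068.
#1 (23,-7): internal coord 23 + (-7)·β' = +24.652476; +24.652476 ∉ [-1.9, -0.3) → out
#2 (-2,1): internal coord -2 + (1)·β' = -2.236068; -2.236068 ∉ [-1.9, -0.3) → out
#3 (-5,-11): internal coord -5 + (-11)·β' = -2.403252; -2.403252 ∉ [-1.9, -0.3) → out
#4 (4,17): internal coord 4 + (17)·β' = -0.013156; -0.013156 ∉ [-1.9, -0.3) → out
#5 (20,-14): internal coord 20 + (-14)·β' = +23.304952; +23.304952 ∉ [-1.9, -0.3) → out

none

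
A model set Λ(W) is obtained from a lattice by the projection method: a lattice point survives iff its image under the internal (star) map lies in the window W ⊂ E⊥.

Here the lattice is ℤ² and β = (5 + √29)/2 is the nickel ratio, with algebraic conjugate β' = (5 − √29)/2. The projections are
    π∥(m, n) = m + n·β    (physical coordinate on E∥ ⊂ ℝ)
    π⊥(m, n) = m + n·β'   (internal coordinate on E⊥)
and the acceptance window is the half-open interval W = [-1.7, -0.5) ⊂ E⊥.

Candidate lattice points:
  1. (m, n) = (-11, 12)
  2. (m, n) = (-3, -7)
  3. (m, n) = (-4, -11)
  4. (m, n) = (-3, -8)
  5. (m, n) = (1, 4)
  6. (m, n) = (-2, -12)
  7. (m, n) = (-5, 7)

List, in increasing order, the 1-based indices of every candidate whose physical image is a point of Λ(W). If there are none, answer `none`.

Numerically β ≈ 5.192582 and β' = −1/β ≈ -0.192582.
candidate 1: (m,n)=(-11,12) → π∥ = -11+12·β ≈ 51.310989, π⊥ = -11+12·β' ≈ -13.310989 ∉ [-1.7, -0.5) ⇒ out
candidate 2: (m,n)=(-3,-7) → π∥ = -3-7·β ≈ -39.348077, π⊥ = -3-7·β' ≈ -1.651923 ∈ [-1.7, -0.5) ⇒ IN Λ
candidate 3: (m,n)=(-4,-11) → π∥ = -4-11·β ≈ -61.118406, π⊥ = -4-11·β' ≈ -1.881594 ∉ [-1.7, -0.5) ⇒ out
candidate 4: (m,n)=(-3,-8) → π∥ = -3-8·β ≈ -44.540659, π⊥ = -3-8·β' ≈ -1.459341 ∈ [-1.7, -0.5) ⇒ IN Λ
candidate 5: (m,n)=(1,4) → π∥ = 1+4·β ≈ 21.770330, π⊥ = 1+4·β' ≈ 0.229670 ∉ [-1.7, -0.5) ⇒ out
candidate 6: (m,n)=(-2,-12) → π∥ = -2-12·β ≈ -64.310989, π⊥ = -2-12·β' ≈ 0.310989 ∉ [-1.7, -0.5) ⇒ out
candidate 7: (m,n)=(-5,7) → π∥ = -5+7·β ≈ 31.348077, π⊥ = -5+7·β' ≈ -6.348077 ∉ [-1.7, -0.5) ⇒ out

2, 4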